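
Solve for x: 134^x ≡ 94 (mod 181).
98

Baby-step giant-step with step n = ⌈√181⌉ = 14.
Baby steps 134^j mod 181 (j:value) for j=0..13: 0:1, 1:134, 2:37, 3:71, 4:102, 5:93, 6:154, 7:2, 8:87, 9:74, 10:142, 11:23, 12:5, 13:127.
Giant-step multiplier: 134^(-14) ≡ 134^(180-14) = 134^166 ≡ 136 (mod 181).
Giant steps γ_i = 94·136^i mod 181: γ_0=94, γ_1=114, γ_2=119, γ_3=75, γ_4=64, γ_5=16, γ_6=4, γ_7=1 (in table at j=0).
x = i·n + j = 7·14 + 0 = 98.
Check: 134^98 ≡ 94 (mod 181).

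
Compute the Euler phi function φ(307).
306

307 = 307
φ(n) = n × ∏(1 - 1/p) for each prime p dividing n
φ(307) = 307 × (1 - 1/307) = 306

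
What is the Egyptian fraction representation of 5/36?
1/8 + 1/72

Greedy algorithm:
5/36: ceiling(36/5) = 8, use 1/8
1/72: ceiling(72/1) = 72, use 1/72
Result: 5/36 = 1/8 + 1/72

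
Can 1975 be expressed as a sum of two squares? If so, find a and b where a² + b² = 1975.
Not possible

Factorization: 1975 = 5^2 × 79
By Fermat: n is sum of two squares iff every prime p ≡ 3 (mod 4) appears to even power.
Prime(s) ≡ 3 (mod 4) with odd exponent: [(79, 1)]
Therefore 1975 cannot be expressed as a² + b².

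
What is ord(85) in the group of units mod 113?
14

113 is prime, so ord(85) divides φ(113) = 112.
Divisors of 112: 1, 2, 4, 7, 8, 14, 16, 28, 56, 112.
Repeated squaring: 85^1 ≡ 85, 85^2 ≡ 106, 85^4 ≡ 49, 85^8 ≡ 28, 85^16 ≡ 106, 85^32 ≡ 49, 85^64 ≡ 28 (mod 113).
Test 85^d mod 113 for each divisor d in increasing order:
85^1 ≡ 85
85^2 ≡ 106
85^4 ≡ 49
85^7 = 85^4·85^2·85^1 ≡ 112
85^8 ≡ 28
85^14 = 85^8·85^4·85^2 ≡ 1  ← first divisor giving 1
The order is 14.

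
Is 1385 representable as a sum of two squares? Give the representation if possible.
4² + 37² (a=4, b=37)

Factorization: 1385 = 5 × 277
By Fermat: n is sum of two squares iff every prime p ≡ 3 (mod 4) appears to even power.
All primes ≡ 3 (mod 4) appear to even power.
Search a = 0, 1, 2, … for 1385 - a² a perfect square: first hit at a = 4: 1385 - 16 = 1369 = 37².
1385 = 4² + 37² = 16 + 1369 ✓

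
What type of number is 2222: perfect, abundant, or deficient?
deficient

Proper divisors of 2222: sum = 1 + 2 + 11 + 22 + 101 + 202 + 1111 = 1450
Since 1450 < 2222, 2222 is deficient.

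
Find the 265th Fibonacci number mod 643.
357

Matrix identity: Q^n = [[F_(n+1), F_n], [F_n, F_(n-1)]] with Q = [[1,1],[1,0]].
n = 265 = 100001001₂. Square-and-multiply, entries mod 643:
Q^1 = [[1,1],[1,0]]
Q^2 = (Q^1)² = [[2,1],[1,1]]
Q^4 = (Q^2)² = [[5,3],[3,2]]
Q^8 = (Q^4)² = [[34,21],[21,13]]
Q^16 = (Q^8)² = [[311,344],[344,610]]
Q^33 = (Q^16)²·Q = [[120,295],[295,468]]
Q^66 = (Q^33)² = [[474,493],[493,624]]
Q^132 = (Q^66)² = [[264,551],[551,356]]
Q^265 = (Q^132)²·Q = [[544,357],[357,187]]
F_265 mod 643 = Q^265[0][1] = 357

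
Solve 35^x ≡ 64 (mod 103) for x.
12

Baby-step giant-step with step n = ⌈√103⌉ = 11.
Baby steps 35^j mod 103 (j:value) for j=0..10: 0:1, 1:35, 2:92, 3:27, 4:18, 5:12, 6:8, 7:74, 8:15, 9:10, 10:41.
Giant-step multiplier: 35^(-11) ≡ 35^(102-11) = 35^91 ≡ 44 (mod 103).
Giant steps γ_i = 64·44^i mod 103: γ_0=64, γ_1=35 (in table at j=1).
x = i·n + j = 1·11 + 1 = 12.
Check: 35^12 ≡ 64 (mod 103).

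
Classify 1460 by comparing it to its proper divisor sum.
abundant

Proper divisors of 1460: sum = 1 + 2 + 4 + 5 + 10 + 20 + 73 + 146 + 292 + 365 + 730 = 1648
Since 1648 > 1460, 1460 is abundant.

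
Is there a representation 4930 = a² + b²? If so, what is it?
13² + 69² (a=13, b=69)

Factorization: 4930 = 2 × 5 × 17 × 29
By Fermat: n is sum of two squares iff every prime p ≡ 3 (mod 4) appears to even power.
All primes ≡ 3 (mod 4) appear to even power.
Search a = 0, 1, 2, … for 4930 - a² a perfect square: first hit at a = 13: 4930 - 169 = 4761 = 69².
4930 = 13² + 69² = 169 + 4761 ✓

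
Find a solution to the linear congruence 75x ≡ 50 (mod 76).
x ≡ 26 (mod 76)

gcd(75, 76) = 1, which divides 50, so solutions exist.
Find 75^(-1) mod 76 by the extended Euclidean algorithm:
76 = 1 × 75 + 1  ⟹  1 = (1)·76 + (-1)·75
So (-1)·75 ≡ 1 (mod 76), i.e. 75^(-1) ≡ -1 ≡ 75 (mod 76).
x ≡ 75 × 50 = 3750 ≡ 26 (mod 76).
Check: 75 × 26 = 1950 ≡ 50 (mod 76).
Unique solution: x ≡ 26 (mod 76)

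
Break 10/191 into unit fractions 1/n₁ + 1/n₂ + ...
1/20 + 1/425 + 1/324700

Greedy algorithm:
10/191: ceiling(191/10) = 20, use 1/20
9/3820: ceiling(3820/9) = 425, use 1/425
1/324700: ceiling(324700/1) = 324700, use 1/324700
Result: 10/191 = 1/20 + 1/425 + 1/324700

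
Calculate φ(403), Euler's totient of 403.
360

403 = 13 × 31
φ(n) = n × ∏(1 - 1/p) for each prime p dividing n
φ(403) = 403 × (1 - 1/13) × (1 - 1/31) = 360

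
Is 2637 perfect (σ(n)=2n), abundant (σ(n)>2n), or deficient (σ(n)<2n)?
deficient

Proper divisors of 2637: sum = 1 + 3 + 9 + 293 + 879 = 1185
Since 1185 < 2637, 2637 is deficient.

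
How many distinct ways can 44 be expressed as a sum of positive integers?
75175

p(n) counts ways to write n as a sum of positive integers (order ignored).
Euler's pentagonal recurrence: p(k) = p(k-1) + p(k-2) - p(k-5) - p(k-7) + p(k-12) + p(k-15) - ... (offsets j(3j∓1)/2, signs ++--, p(0)=1, p(<0)=0).
DP table for k = 0..43: p(0)=1, p(1)=1, p(2)=2, p(3)=3, p(4)=5, p(5)=7, p(6)=11, p(7)=15, p(8)=22, p(9)=30, p(10)=42, p(11)=56, p(12)=77, p(13)=101, p(14)=135, p(15)=176, p(16)=231, p(17)=297, p(18)=385, p(19)=490, p(20)=627, p(21)=792, p(22)=1002, p(23)=1255, p(24)=1575, p(25)=1958, p(26)=2436, p(27)=3010, p(28)=3718, p(29)=4565, p(30)=5604, p(31)=6842, p(32)=8349, p(33)=10143, p(34)=12310, p(35)=14883, p(36)=17977, p(37)=21637, p(38)=26015, p(39)=31185, p(40)=37338, p(41)=44583, p(42)=53174, p(43)=63261.
Final step: p(44) = p(43) + p(42) - p(39) - p(37) + p(32) + p(29) - p(22) - p(18) + p(9) + p(4)
= 63261 + 53174 - 31185 - 21637 + 8349 + 4565 - 1002 - 385 + 30 + 5
= 75175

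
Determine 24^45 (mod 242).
164

Repeated squaring. Binary of 45 = 101101.
24^1 ≡ 24 (mod 242); 24^2 ≡ 92 (mod 242); 24^4 ≡ 236 (mod 242); 24^8 ≡ 36 (mod 242); 24^16 ≡ 86 (mod 242); 24^32 ≡ 136 (mod 242)
24^45 = 24^1 × 24^4 × 24^8 × 24^32 ≡ 164 (mod 242)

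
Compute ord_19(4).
9

19 is prime, so ord(4) divides φ(19) = 18.
Divisors of 18: 1, 2, 3, 6, 9, 18.
Repeated squaring: 4^1 ≡ 4, 4^2 ≡ 16, 4^4 ≡ 9, 4^8 ≡ 5, 4^16 ≡ 6 (mod 19).
Test 4^d mod 19 for each divisor d in increasing order:
4^1 ≡ 4
4^2 ≡ 16
4^3 = 4^2·4^1 ≡ 7
4^6 = 4^4·4^2 ≡ 11
4^9 = 4^8·4^1 ≡ 1  ← first divisor giving 1
The order is 9.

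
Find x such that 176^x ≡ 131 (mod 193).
44

Baby-step giant-step with step n = ⌈√193⌉ = 14.
Baby steps 176^j mod 193 (j:value) for j=0..13: 0:1, 1:176, 2:96, 3:105, 4:145, 5:44, 6:24, 7:171, 8:181, 9:11, 10:6, 11:91, 12:190, 13:51.
Giant-step multiplier: 176^(-14) ≡ 176^(192-14) = 176^178 ≡ 65 (mod 193).
Giant steps γ_i = 131·65^i mod 193: γ_0=131, γ_1=23, γ_2=144, γ_3=96 (in table at j=2).
x = i·n + j = 3·14 + 2 = 44.
Check: 176^44 ≡ 131 (mod 193).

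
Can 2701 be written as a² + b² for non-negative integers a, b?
10² + 51² (a=10, b=51)

Factorization: 2701 = 37 × 73
By Fermat: n is sum of two squares iff every prime p ≡ 3 (mod 4) appears to even power.
All primes ≡ 3 (mod 4) appear to even power.
Search a = 0, 1, 2, … for 2701 - a² a perfect square: first hit at a = 10: 2701 - 100 = 2601 = 51².
2701 = 10² + 51² = 100 + 2601 ✓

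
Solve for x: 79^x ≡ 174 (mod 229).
10

Baby-step giant-step with step n = ⌈√229⌉ = 16.
Baby steps 79^j mod 229 (j:value) for j=0..15: 0:1, 1:79, 2:58, 3:2, 4:158, 5:116, 6:4, 7:87, 8:3, 9:8, 10:174, 11:6, 12:16, 13:119, 14:12, 15:32.
h = 174 is already in the table at j=10, so x = 10.
Check: 79^10 ≡ 174 (mod 229).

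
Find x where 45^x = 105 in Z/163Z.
27

Baby-step giant-step with step n = ⌈√163⌉ = 13.
Baby steps 45^j mod 163 (j:value) for j=0..12: 0:1, 1:45, 2:69, 3:8, 4:34, 5:63, 6:64, 7:109, 8:15, 9:23, 10:57, 11:120, 12:21.
Giant-step multiplier: 45^(-13) ≡ 45^(162-13) = 45^149 ≡ 79 (mod 163).
Giant steps γ_i = 105·79^i mod 163: γ_0=105, γ_1=145, γ_2=45 (in table at j=1).
x = i·n + j = 2·13 + 1 = 27.
Check: 45^27 ≡ 105 (mod 163).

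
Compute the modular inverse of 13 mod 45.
7

gcd(13, 45) = 1, so the inverse exists.
Extended Euclidean algorithm on (45, 13):
45 = 3 × 13 + 6  ⟹  6 = (1)·45 + (-3)·13
13 = 2 × 6 + 1  ⟹  1 = (-2)·45 + (7)·13
So (7)·13 ≡ 1 (mod 45), i.e. 13^(-1) ≡ 7 (mod 45).
Check: 13 × 7 = 91 ≡ 1 (mod 45)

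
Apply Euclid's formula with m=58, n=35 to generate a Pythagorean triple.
(2139, 4060, 4589)

Euclid's formula: a = m² - n², b = 2mn, c = m² + n²
m = 58, n = 35
a = 58² - 35² = 3364 - 1225 = 2139
b = 2 × 58 × 35 = 4060
c = 58² + 35² = 3364 + 1225 = 4589
Verification: 2139² + 4060² = 4575321 + 16483600 = 21058921 = 4589² ✓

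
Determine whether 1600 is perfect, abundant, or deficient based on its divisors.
abundant

Proper divisors of 1600: sum = 1 + 2 + 4 + 5 + 8 + 10 + 16 + 20 + ... + 200 + 320 + 400 + 800 (20 divisors) = 2337
Since 2337 > 1600, 1600 is abundant.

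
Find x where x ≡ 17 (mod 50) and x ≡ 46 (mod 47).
2067

Using Chinese Remainder Theorem:
M = 50 × 47 = 2350
M1 = 47, M2 = 50
y1 = 47^(-1) mod 50 = 33
y2 = 50^(-1) mod 47 = 16
x = (17×47×33 + 46×50×16) mod 2350 = 2067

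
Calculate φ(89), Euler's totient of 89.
88

89 = 89
φ(n) = n × ∏(1 - 1/p) for each prime p dividing n
φ(89) = 89 × (1 - 1/89) = 88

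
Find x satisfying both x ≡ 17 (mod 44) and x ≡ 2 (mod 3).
17

Using Chinese Remainder Theorem:
M = 44 × 3 = 132
M1 = 3, M2 = 44
y1 = 3^(-1) mod 44 = 15
y2 = 44^(-1) mod 3 = 2
x = (17×3×15 + 2×44×2) mod 132 = 17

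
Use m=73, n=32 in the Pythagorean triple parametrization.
(4305, 4672, 6353)

Euclid's formula: a = m² - n², b = 2mn, c = m² + n²
m = 73, n = 32
a = 73² - 32² = 5329 - 1024 = 4305
b = 2 × 73 × 32 = 4672
c = 73² + 32² = 5329 + 1024 = 6353
Verification: 4305² + 4672² = 18533025 + 21827584 = 40360609 = 6353² ✓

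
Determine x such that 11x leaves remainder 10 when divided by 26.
x ≡ 8 (mod 26)

gcd(11, 26) = 1, which divides 10, so solutions exist.
Find 11^(-1) mod 26 by the extended Euclidean algorithm:
26 = 2 × 11 + 4  ⟹  4 = (1)·26 + (-2)·11
11 = 2 × 4 + 3  ⟹  3 = (-2)·26 + (5)·11
4 = 1 × 3 + 1  ⟹  1 = (3)·26 + (-7)·11
So (-7)·11 ≡ 1 (mod 26), i.e. 11^(-1) ≡ -7 ≡ 19 (mod 26).
x ≡ 19 × 10 = 190 ≡ 8 (mod 26).
Check: 11 × 8 = 88 ≡ 10 (mod 26).
Unique solution: x ≡ 8 (mod 26)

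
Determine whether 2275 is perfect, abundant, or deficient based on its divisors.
deficient

Proper divisors of 2275: sum = 1 + 5 + 7 + 13 + 25 + 35 + 65 + 91 + 175 + 325 + 455 = 1197
Since 1197 < 2275, 2275 is deficient.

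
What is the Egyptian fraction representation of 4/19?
1/5 + 1/95

Greedy algorithm:
4/19: ceiling(19/4) = 5, use 1/5
1/95: ceiling(95/1) = 95, use 1/95
Result: 4/19 = 1/5 + 1/95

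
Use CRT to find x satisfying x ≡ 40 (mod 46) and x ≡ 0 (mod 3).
132

Using Chinese Remainder Theorem:
M = 46 × 3 = 138
M1 = 3, M2 = 46
y1 = 3^(-1) mod 46 = 31
y2 = 46^(-1) mod 3 = 1
x = (40×3×31 + 0×46×1) mod 138 = 132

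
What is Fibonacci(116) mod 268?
69

Matrix identity: Q^n = [[F_(n+1), F_n], [F_n, F_(n-1)]] with Q = [[1,1],[1,0]].
n = 116 = 1110100₂. Square-and-multiply, entries mod 268:
Q^1 = [[1,1],[1,0]]
Q^3 = (Q^1)²·Q = [[3,2],[2,1]]
Q^7 = (Q^3)²·Q = [[21,13],[13,8]]
Q^14 = (Q^7)² = [[74,109],[109,233]]
Q^29 = (Q^14)²·Q = [[168,205],[205,231]]
Q^58 = (Q^29)² = [[33,55],[55,246]]
Q^116 = (Q^58)² = [[94,69],[69,25]]
F_116 mod 268 = Q^116[0][1] = 69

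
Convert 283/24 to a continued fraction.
[11; 1, 3, 1, 4]

Euclidean algorithm steps:
283 = 11 × 24 + 19
24 = 1 × 19 + 5
19 = 3 × 5 + 4
5 = 1 × 4 + 1
4 = 4 × 1 + 0
Continued fraction: [11; 1, 3, 1, 4]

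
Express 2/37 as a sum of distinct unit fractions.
1/19 + 1/703

Greedy algorithm:
2/37: ceiling(37/2) = 19, use 1/19
1/703: ceiling(703/1) = 703, use 1/703
Result: 2/37 = 1/19 + 1/703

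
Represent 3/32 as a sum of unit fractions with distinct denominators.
1/11 + 1/352

Greedy algorithm:
3/32: ceiling(32/3) = 11, use 1/11
1/352: ceiling(352/1) = 352, use 1/352
Result: 3/32 = 1/11 + 1/352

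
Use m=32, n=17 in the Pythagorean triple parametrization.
(735, 1088, 1313)

Euclid's formula: a = m² - n², b = 2mn, c = m² + n²
m = 32, n = 17
a = 32² - 17² = 1024 - 289 = 735
b = 2 × 32 × 17 = 1088
c = 32² + 17² = 1024 + 289 = 1313
Verification: 735² + 1088² = 540225 + 1183744 = 1723969 = 1313² ✓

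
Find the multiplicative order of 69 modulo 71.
70

71 is prime, so ord(69) divides φ(71) = 70.
Divisors of 70: 1, 2, 5, 7, 10, 14, 35, 70.
Repeated squaring: 69^1 ≡ 69, 69^2 ≡ 4, 69^4 ≡ 16, 69^8 ≡ 43, 69^16 ≡ 3, 69^32 ≡ 9, 69^64 ≡ 10 (mod 71).
Test 69^d mod 71 for each divisor d in increasing order:
69^1 ≡ 69
69^2 ≡ 4
69^5 = 69^4·69^1 ≡ 39
69^7 = 69^4·69^2·69^1 ≡ 14
69^10 = 69^8·69^2 ≡ 30
69^14 = 69^8·69^4·69^2 ≡ 54
69^35 = 69^32·69^2·69^1 ≡ 70
69^70 = 69^64·69^4·69^2 ≡ 1  ← first divisor giving 1
The order is 70.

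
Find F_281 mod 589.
89

Matrix identity: Q^n = [[F_(n+1), F_n], [F_n, F_(n-1)]] with Q = [[1,1],[1,0]].
n = 281 = 100011001₂. Square-and-multiply, entries mod 589:
Q^1 = [[1,1],[1,0]]
Q^2 = (Q^1)² = [[2,1],[1,1]]
Q^4 = (Q^2)² = [[5,3],[3,2]]
Q^8 = (Q^4)² = [[34,21],[21,13]]
Q^17 = (Q^8)²·Q = [[228,419],[419,398]]
Q^35 = (Q^17)²·Q = [[380,191],[191,189]]
Q^70 = (Q^35)² = [[58,303],[303,344]]
Q^140 = (Q^70)² = [[344,472],[472,461]]
Q^281 = (Q^140)²·Q = [[144,89],[89,55]]
F_281 mod 589 = Q^281[0][1] = 89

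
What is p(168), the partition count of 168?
228204732751

p(n) counts ways to write n as a sum of positive integers (order ignored).
Euler's pentagonal recurrence: p(k) = p(k-1) + p(k-2) - p(k-5) - p(k-7) + p(k-12) + p(k-15) - ... (offsets j(3j∓1)/2, signs ++--, p(0)=1, p(<0)=0).
DP table for k = 0..167: p(0)=1, p(1)=1, p(2)=2, p(3)=3, p(4)=5, p(5)=7, p(6)=11, p(7)=15, p(8)=22, p(9)=30, p(10)=42, p(11)=56, p(12)=77, p(13)=101, p(14)=135, p(15)=176, p(16)=231, p(17)=297, p(18)=385, p(19)=490, p(20)=627, p(21)=792, p(22)=1002, p(23)=1255, p(24)=1575, p(25)=1958, p(26)=2436, p(27)=3010, p(28)=3718, p(29)=4565, p(30)=5604, p(31)=6842, p(32)=8349, p(33)=10143, p(34)=12310, p(35)=14883, p(36)=17977, p(37)=21637, p(38)=26015, p(39)=31185, p(40)=37338, p(41)=44583, p(42)=53174, p(43)=63261, p(44)=75175, p(45)=89134, p(46)=105558, p(47)=124754, p(48)=147273, p(49)=173525, p(50)=204226, p(51)=239943, p(52)=281589, p(53)=329931, p(54)=386155, p(55)=451276, p(56)=526823, p(57)=614154, p(58)=715220, p(59)=831820, p(60)=966467, p(61)=1121505, p(62)=1300156, p(63)=1505499, p(64)=1741630, p(65)=2012558, p(66)=2323520, p(67)=2679689, p(68)=3087735, p(69)=3554345, p(70)=4087968, p(71)=4697205, p(72)=5392783, p(73)=6185689, p(74)=7089500, p(75)=8118264, p(76)=9289091, p(77)=10619863, p(78)=12132164, p(79)=13848650, p(80)=15796476, p(81)=18004327, p(82)=20506255, p(83)=23338469, p(84)=26543660, p(85)=30167357, p(86)=34262962, p(87)=38887673, p(88)=44108109, p(89)=49995925, p(90)=56634173, p(91)=64112359, p(92)=72533807, p(93)=82010177, p(94)=92669720, p(95)=104651419, p(96)=118114304, p(97)=133230930, p(98)=150198136, p(99)=169229875, p(100)=190569292, p(101)=214481126, p(102)=241265379, p(103)=271248950, p(104)=304801365, p(105)=342325709, p(106)=384276336, p(107)=431149389, p(108)=483502844, p(109)=541946240, p(110)=607163746, p(111)=679903203, p(112)=761002156, p(113)=851376628, p(114)=952050665, p(115)=1064144451, p(116)=1188908248, p(117)=1327710076, p(118)=1482074143, p(119)=1653668665, p(120)=1844349560, p(121)=2056148051, p(122)=2291320912, p(123)=2552338241, p(124)=2841940500, p(125)=3163127352, p(126)=3519222692, p(127)=3913864295, p(128)=4351078600, p(129)=4835271870, p(130)=5371315400, p(131)=5964539504, p(132)=6620830889, p(133)=7346629512, p(134)=8149040695, p(135)=9035836076, p(136)=10015581680, p(137)=11097645016, p(138)=12292341831, p(139)=13610949895, p(140)=15065878135, p(141)=16670689208, p(142)=18440293320, p(143)=20390982757, p(144)=22540654445, p(145)=24908858009, p(146)=27517052599, p(147)=30388671978, p(148)=33549419497, p(149)=37027355200, p(150)=40853235313, p(151)=45060624582, p(152)=49686288421, p(153)=54770336324, p(154)=60356673280, p(155)=66493182097, p(156)=73232243759, p(157)=80630964769, p(158)=88751778802, p(159)=97662728555, p(160)=107438159466, p(161)=118159068427, p(162)=129913904637, p(163)=142798995930, p(164)=156919475295, p(165)=172389800255, p(166)=189334822579, p(167)=207890420102.
Final step: p(168) = p(167) + p(166) - p(163) - p(161) + p(156) + p(153) - p(146) - p(142) + p(133) + p(128) - p(117) - p(111) + p(98) + p(91) - p(76) - p(68) + p(51) + p(42) - p(23) - p(13)
= 207890420102 + 189334822579 - 142798995930 - 118159068427 + 73232243759 + 54770336324 - 27517052599 - 18440293320 + 7346629512 + 4351078600 - 1327710076 - 679903203 + 150198136 + 64112359 - 9289091 - 3087735 + 239943 + 53174 - 1255 - 101
= 228204732751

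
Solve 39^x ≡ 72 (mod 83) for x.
23

Baby-step giant-step with step n = ⌈√83⌉ = 10.
Baby steps 39^j mod 83 (j:value) for j=0..9: 0:1, 1:39, 2:27, 3:57, 4:65, 5:45, 6:12, 7:53, 8:75, 9:20.
Giant-step multiplier: 39^(-10) ≡ 39^(82-10) = 39^72 ≡ 78 (mod 83).
Giant steps γ_i = 72·78^i mod 83: γ_0=72, γ_1=55, γ_2=57 (in table at j=3).
x = i·n + j = 2·10 + 3 = 23.
Check: 39^23 ≡ 72 (mod 83).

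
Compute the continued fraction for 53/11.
[4; 1, 4, 2]

Euclidean algorithm steps:
53 = 4 × 11 + 9
11 = 1 × 9 + 2
9 = 4 × 2 + 1
2 = 2 × 1 + 0
Continued fraction: [4; 1, 4, 2]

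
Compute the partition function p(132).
6620830889

p(n) counts ways to write n as a sum of positive integers (order ignored).
Euler's pentagonal recurrence: p(k) = p(k-1) + p(k-2) - p(k-5) - p(k-7) + p(k-12) + p(k-15) - ... (offsets j(3j∓1)/2, signs ++--, p(0)=1, p(<0)=0).
DP table for k = 0..131: p(0)=1, p(1)=1, p(2)=2, p(3)=3, p(4)=5, p(5)=7, p(6)=11, p(7)=15, p(8)=22, p(9)=30, p(10)=42, p(11)=56, p(12)=77, p(13)=101, p(14)=135, p(15)=176, p(16)=231, p(17)=297, p(18)=385, p(19)=490, p(20)=627, p(21)=792, p(22)=1002, p(23)=1255, p(24)=1575, p(25)=1958, p(26)=2436, p(27)=3010, p(28)=3718, p(29)=4565, p(30)=5604, p(31)=6842, p(32)=8349, p(33)=10143, p(34)=12310, p(35)=14883, p(36)=17977, p(37)=21637, p(38)=26015, p(39)=31185, p(40)=37338, p(41)=44583, p(42)=53174, p(43)=63261, p(44)=75175, p(45)=89134, p(46)=105558, p(47)=124754, p(48)=147273, p(49)=173525, p(50)=204226, p(51)=239943, p(52)=281589, p(53)=329931, p(54)=386155, p(55)=451276, p(56)=526823, p(57)=614154, p(58)=715220, p(59)=831820, p(60)=966467, p(61)=1121505, p(62)=1300156, p(63)=1505499, p(64)=1741630, p(65)=2012558, p(66)=2323520, p(67)=2679689, p(68)=3087735, p(69)=3554345, p(70)=4087968, p(71)=4697205, p(72)=5392783, p(73)=6185689, p(74)=7089500, p(75)=8118264, p(76)=9289091, p(77)=10619863, p(78)=12132164, p(79)=13848650, p(80)=15796476, p(81)=18004327, p(82)=20506255, p(83)=23338469, p(84)=26543660, p(85)=30167357, p(86)=34262962, p(87)=38887673, p(88)=44108109, p(89)=49995925, p(90)=56634173, p(91)=64112359, p(92)=72533807, p(93)=82010177, p(94)=92669720, p(95)=104651419, p(96)=118114304, p(97)=133230930, p(98)=150198136, p(99)=169229875, p(100)=190569292, p(101)=214481126, p(102)=241265379, p(103)=271248950, p(104)=304801365, p(105)=342325709, p(106)=384276336, p(107)=431149389, p(108)=483502844, p(109)=541946240, p(110)=607163746, p(111)=679903203, p(112)=761002156, p(113)=851376628, p(114)=952050665, p(115)=1064144451, p(116)=1188908248, p(117)=1327710076, p(118)=1482074143, p(119)=1653668665, p(120)=1844349560, p(121)=2056148051, p(122)=2291320912, p(123)=2552338241, p(124)=2841940500, p(125)=3163127352, p(126)=3519222692, p(127)=3913864295, p(128)=4351078600, p(129)=4835271870, p(130)=5371315400, p(131)=5964539504.
Final step: p(132) = p(131) + p(130) - p(127) - p(125) + p(120) + p(117) - p(110) - p(106) + p(97) + p(92) - p(81) - p(75) + p(62) + p(55) - p(40) - p(32) + p(15) + p(6)
= 5964539504 + 5371315400 - 3913864295 - 3163127352 + 1844349560 + 1327710076 - 607163746 - 384276336 + 133230930 + 72533807 - 18004327 - 8118264 + 1300156 + 451276 - 37338 - 8349 + 176 + 11
= 6620830889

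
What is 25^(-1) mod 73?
38

gcd(25, 73) = 1, so the inverse exists.
Extended Euclidean algorithm on (73, 25):
73 = 2 × 25 + 23  ⟹  23 = (1)·73 + (-2)·25
25 = 1 × 23 + 2  ⟹  2 = (-1)·73 + (3)·25
23 = 11 × 2 + 1  ⟹  1 = (12)·73 + (-35)·25
So (-35)·25 ≡ 1 (mod 73), i.e. 25^(-1) ≡ -35 ≡ 38 (mod 73).
Check: 25 × 38 = 950 ≡ 1 (mod 73)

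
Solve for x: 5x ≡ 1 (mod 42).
17

gcd(5, 42) = 1, so the inverse exists.
Extended Euclidean algorithm on (42, 5):
42 = 8 × 5 + 2  ⟹  2 = (1)·42 + (-8)·5
5 = 2 × 2 + 1  ⟹  1 = (-2)·42 + (17)·5
So (17)·5 ≡ 1 (mod 42), i.e. 5^(-1) ≡ 17 (mod 42).
Check: 5 × 17 = 85 ≡ 1 (mod 42)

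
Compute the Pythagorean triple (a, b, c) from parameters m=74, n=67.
(987, 9916, 9965)

Euclid's formula: a = m² - n², b = 2mn, c = m² + n²
m = 74, n = 67
a = 74² - 67² = 5476 - 4489 = 987
b = 2 × 74 × 67 = 9916
c = 74² + 67² = 5476 + 4489 = 9965
Verification: 987² + 9916² = 974169 + 98327056 = 99301225 = 9965² ✓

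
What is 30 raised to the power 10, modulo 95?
30

Repeated squaring. Binary of 10 = 1010.
30^1 ≡ 30 (mod 95); 30^2 ≡ 45 (mod 95); 30^4 ≡ 30 (mod 95); 30^8 ≡ 45 (mod 95)
30^10 = 30^2 × 30^8 ≡ 30 (mod 95)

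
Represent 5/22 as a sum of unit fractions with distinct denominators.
1/5 + 1/37 + 1/4070

Greedy algorithm:
5/22: ceiling(22/5) = 5, use 1/5
3/110: ceiling(110/3) = 37, use 1/37
1/4070: ceiling(4070/1) = 4070, use 1/4070
Result: 5/22 = 1/5 + 1/37 + 1/4070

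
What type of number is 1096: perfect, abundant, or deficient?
deficient

Proper divisors of 1096: sum = 1 + 2 + 4 + 8 + 137 + 274 + 548 = 974
Since 974 < 1096, 1096 is deficient.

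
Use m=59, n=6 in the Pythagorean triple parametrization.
(3445, 708, 3517)

Euclid's formula: a = m² - n², b = 2mn, c = m² + n²
m = 59, n = 6
a = 59² - 6² = 3481 - 36 = 3445
b = 2 × 59 × 6 = 708
c = 59² + 6² = 3481 + 36 = 3517
Verification: 3445² + 708² = 11868025 + 501264 = 12369289 = 3517² ✓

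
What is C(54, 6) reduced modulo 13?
0

Using Lucas' theorem:
Write n=54 and k=6 in base 13:
n in base 13: [4, 2]
k in base 13: [0, 6]
C(54,6) mod 13 = ∏ C(n_i, k_i) mod 13
Digit binomials (mod 13): C(4,0) = 1; C(2,6) = 0 (k_i > n_i)
Product: 1 × 0 = 0 ≡ 0 (mod 13)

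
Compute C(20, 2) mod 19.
0

Using Lucas' theorem:
Write n=20 and k=2 in base 19:
n in base 19: [1, 1]
k in base 19: [0, 2]
C(20,2) mod 19 = ∏ C(n_i, k_i) mod 19
Digit binomials (mod 19): C(1,0) = 1; C(1,2) = 0 (k_i > n_i)
Product: 1 × 0 = 0 ≡ 0 (mod 19)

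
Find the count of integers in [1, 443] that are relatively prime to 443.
442

443 = 443
φ(n) = n × ∏(1 - 1/p) for each prime p dividing n
φ(443) = 443 × (1 - 1/443) = 442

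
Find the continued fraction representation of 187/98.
[1; 1, 9, 1, 8]

Euclidean algorithm steps:
187 = 1 × 98 + 89
98 = 1 × 89 + 9
89 = 9 × 9 + 8
9 = 1 × 8 + 1
8 = 8 × 1 + 0
Continued fraction: [1; 1, 9, 1, 8]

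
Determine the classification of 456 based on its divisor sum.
abundant

Proper divisors of 456: sum = 1 + 2 + 3 + 4 + 6 + 8 + 12 + 19 + 24 + 38 + 57 + 76 + 114 + 152 + 228 = 744
Since 744 > 456, 456 is abundant.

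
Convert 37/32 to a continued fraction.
[1; 6, 2, 2]

Euclidean algorithm steps:
37 = 1 × 32 + 5
32 = 6 × 5 + 2
5 = 2 × 2 + 1
2 = 2 × 1 + 0
Continued fraction: [1; 6, 2, 2]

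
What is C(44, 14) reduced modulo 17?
0

Using Lucas' theorem:
Write n=44 and k=14 in base 17:
n in base 17: [2, 10]
k in base 17: [0, 14]
C(44,14) mod 17 = ∏ C(n_i, k_i) mod 17
Digit binomials (mod 17): C(2,0) = 1; C(10,14) = 0 (k_i > n_i)
Product: 1 × 0 = 0 ≡ 0 (mod 17)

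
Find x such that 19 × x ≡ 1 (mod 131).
69

gcd(19, 131) = 1, so the inverse exists.
Extended Euclidean algorithm on (131, 19):
131 = 6 × 19 + 17  ⟹  17 = (1)·131 + (-6)·19
19 = 1 × 17 + 2  ⟹  2 = (-1)·131 + (7)·19
17 = 8 × 2 + 1  ⟹  1 = (9)·131 + (-62)·19
So (-62)·19 ≡ 1 (mod 131), i.e. 19^(-1) ≡ -62 ≡ 69 (mod 131).
Check: 19 × 69 = 1311 ≡ 1 (mod 131)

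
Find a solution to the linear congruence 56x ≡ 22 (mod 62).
x ≡ 17 (mod 31)

gcd(56, 62) = 2, which divides 22, so solutions exist.
Divide through by 2: 28x ≡ 11 (mod 31).
Find 28^(-1) mod 31 by the extended Euclidean algorithm:
31 = 1 × 28 + 3  ⟹  3 = (1)·31 + (-1)·28
28 = 9 × 3 + 1  ⟹  1 = (-9)·31 + (10)·28
So (10)·28 ≡ 1 (mod 31), i.e. 28^(-1) ≡ 10 (mod 31).
x ≡ 10 × 11 = 110 ≡ 17 (mod 31).
Check: 56 × 17 = 952 ≡ 22 (mod 62).
x ≡ 17 (mod 31), giving 2 solutions mod 62.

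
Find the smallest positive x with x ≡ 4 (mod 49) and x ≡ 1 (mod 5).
151

Using Chinese Remainder Theorem:
M = 49 × 5 = 245
M1 = 5, M2 = 49
y1 = 5^(-1) mod 49 = 10
y2 = 49^(-1) mod 5 = 4
x = (4×5×10 + 1×49×4) mod 245 = 151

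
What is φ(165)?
80

165 = 3 × 5 × 11
φ(n) = n × ∏(1 - 1/p) for each prime p dividing n
φ(165) = 165 × (1 - 1/3) × (1 - 1/5) × (1 - 1/11) = 80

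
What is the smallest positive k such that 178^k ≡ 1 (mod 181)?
90

181 is prime, so ord(178) divides φ(181) = 180.
Divisors of 180: 1, 2, 3, 4, 5, 6, 9, 10, 12, 15, 18, 20, 30, 36, 45, 60, 90, 180.
Repeated squaring: 178^1 ≡ 178, 178^2 ≡ 9, 178^4 ≡ 81, 178^8 ≡ 45, 178^16 ≡ 34, 178^32 ≡ 70, 178^64 ≡ 13, 178^128 ≡ 169 (mod 181).
Test 178^d mod 181 for each divisor d in increasing order:
178^1 ≡ 178
178^2 ≡ 9
178^3 = 178^2·178^1 ≡ 154
178^4 ≡ 81
178^5 = 178^4·178^1 ≡ 119
178^6 = 178^4·178^2 ≡ 5
178^9 = 178^8·178^1 ≡ 46
178^10 = 178^8·178^2 ≡ 43
178^12 = 178^8·178^4 ≡ 25
178^15 = 178^8·178^4·178^2·178^1 ≡ 49
178^18 = 178^16·178^2 ≡ 125
178^20 = 178^16·178^4 ≡ 39
178^30 = 178^16·178^8·178^4·178^2 ≡ 48
178^36 = 178^32·178^4 ≡ 59
178^45 = 178^32·178^8·178^4·178^1 ≡ 180
178^60 = 178^32·178^16·178^8·178^4 ≡ 132
178^90 = 178^64·178^16·178^8·178^2 ≡ 1  ← first divisor giving 1
The order is 90.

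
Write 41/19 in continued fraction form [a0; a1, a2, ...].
[2; 6, 3]

Euclidean algorithm steps:
41 = 2 × 19 + 3
19 = 6 × 3 + 1
3 = 3 × 1 + 0
Continued fraction: [2; 6, 3]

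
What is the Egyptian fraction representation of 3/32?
1/11 + 1/352

Greedy algorithm:
3/32: ceiling(32/3) = 11, use 1/11
1/352: ceiling(352/1) = 352, use 1/352
Result: 3/32 = 1/11 + 1/352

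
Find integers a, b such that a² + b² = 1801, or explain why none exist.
24² + 35² (a=24, b=35)

Factorization: 1801 = 1801
By Fermat: n is sum of two squares iff every prime p ≡ 3 (mod 4) appears to even power.
All primes ≡ 3 (mod 4) appear to even power.
Search a = 0, 1, 2, … for 1801 - a² a perfect square: first hit at a = 24: 1801 - 576 = 1225 = 35².
1801 = 24² + 35² = 576 + 1225 ✓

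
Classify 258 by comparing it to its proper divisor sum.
abundant

Proper divisors of 258: sum = 1 + 2 + 3 + 6 + 43 + 86 + 129 = 270
Since 270 > 258, 258 is abundant.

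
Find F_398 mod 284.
181

Matrix identity: Q^n = [[F_(n+1), F_n], [F_n, F_(n-1)]] with Q = [[1,1],[1,0]].
n = 398 = 110001110₂. Square-and-multiply, entries mod 284:
Q^1 = [[1,1],[1,0]]
Q^3 = (Q^1)²·Q = [[3,2],[2,1]]
Q^6 = (Q^3)² = [[13,8],[8,5]]
Q^12 = (Q^6)² = [[233,144],[144,89]]
Q^24 = (Q^12)² = [[49,76],[76,257]]
Q^49 = (Q^24)²·Q = [[193,225],[225,252]]
Q^99 = (Q^49)²·Q = [[275,118],[118,157]]
Q^199 = (Q^99)²·Q = [[229,89],[89,140]]
Q^398 = (Q^199)² = [[154,181],[181,257]]
F_398 mod 284 = Q^398[0][1] = 181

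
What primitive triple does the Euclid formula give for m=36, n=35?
(71, 2520, 2521)

Euclid's formula: a = m² - n², b = 2mn, c = m² + n²
m = 36, n = 35
a = 36² - 35² = 1296 - 1225 = 71
b = 2 × 36 × 35 = 2520
c = 36² + 35² = 1296 + 1225 = 2521
Verification: 71² + 2520² = 5041 + 6350400 = 6355441 = 2521² ✓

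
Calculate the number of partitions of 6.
11

p(n) counts ways to write n as a sum of positive integers (order ignored).
Examples: 6; 5 + 1; 4 + 2; 4 + 1 + 1; 3 + 3; ... (11 total)
p(6) = 11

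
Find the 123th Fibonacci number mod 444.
410

Matrix identity: Q^n = [[F_(n+1), F_n], [F_n, F_(n-1)]] with Q = [[1,1],[1,0]].
n = 123 = 1111011₂. Square-and-multiply, entries mod 444:
Q^1 = [[1,1],[1,0]]
Q^3 = (Q^1)²·Q = [[3,2],[2,1]]
Q^7 = (Q^3)²·Q = [[21,13],[13,8]]
Q^15 = (Q^7)²·Q = [[99,166],[166,377]]
Q^30 = (Q^15)² = [[61,428],[428,77]]
Q^61 = (Q^30)²·Q = [[437,425],[425,12]]
Q^123 = (Q^61)²·Q = [[315,410],[410,349]]
F_123 mod 444 = Q^123[0][1] = 410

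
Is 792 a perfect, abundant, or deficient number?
abundant

Proper divisors of 792: sum = 1 + 2 + 3 + 4 + 6 + 8 + 9 + 11 + ... + 132 + 198 + 264 + 396 (23 divisors) = 1548
Since 1548 > 792, 792 is abundant.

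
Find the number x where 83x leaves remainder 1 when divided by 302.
131

gcd(83, 302) = 1, so the inverse exists.
Extended Euclidean algorithm on (302, 83):
302 = 3 × 83 + 53  ⟹  53 = (1)·302 + (-3)·83
83 = 1 × 53 + 30  ⟹  30 = (-1)·302 + (4)·83
53 = 1 × 30 + 23  ⟹  23 = (2)·302 + (-7)·83
30 = 1 × 23 + 7  ⟹  7 = (-3)·302 + (11)·83
23 = 3 × 7 + 2  ⟹  2 = (11)·302 + (-40)·83
7 = 3 × 2 + 1  ⟹  1 = (-36)·302 + (131)·83
So (131)·83 ≡ 1 (mod 302), i.e. 83^(-1) ≡ 131 (mod 302).
Check: 83 × 131 = 10873 ≡ 1 (mod 302)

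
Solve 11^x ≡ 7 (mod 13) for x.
5

Baby-step giant-step with step n = ⌈√13⌉ = 4.
Baby steps 11^j mod 13 (j:value) for j=0..3: 0:1, 1:11, 2:4, 3:5.
Giant-step multiplier: 11^(-4) ≡ 11^(12-4) = 11^8 ≡ 9 (mod 13).
Giant steps γ_i = 7·9^i mod 13: γ_0=7, γ_1=11 (in table at j=1).
x = i·n + j = 1·4 + 1 = 5.
Check: 11^5 ≡ 7 (mod 13).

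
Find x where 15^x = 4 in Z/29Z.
26

Baby-step giant-step with step n = ⌈√29⌉ = 6.
Baby steps 15^j mod 29 (j:value) for j=0..5: 0:1, 1:15, 2:22, 3:11, 4:20, 5:10.
Giant-step multiplier: 15^(-6) ≡ 15^(28-6) = 15^22 ≡ 6 (mod 29).
Giant steps γ_i = 4·6^i mod 29: γ_0=4, γ_1=24, γ_2=28, γ_3=23, γ_4=22 (in table at j=2).
x = i·n + j = 4·6 + 2 = 26.
Check: 15^26 ≡ 4 (mod 29).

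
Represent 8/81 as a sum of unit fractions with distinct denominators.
1/11 + 1/128 + 1/22810 + 1/1300717440

Greedy algorithm:
8/81: ceiling(81/8) = 11, use 1/11
7/891: ceiling(891/7) = 128, use 1/128
5/114048: ceiling(114048/5) = 22810, use 1/22810
1/1300717440: ceiling(1300717440/1) = 1300717440, use 1/1300717440
Result: 8/81 = 1/11 + 1/128 + 1/22810 + 1/1300717440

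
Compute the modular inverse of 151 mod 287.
268

gcd(151, 287) = 1, so the inverse exists.
Extended Euclidean algorithm on (287, 151):
287 = 1 × 151 + 136  ⟹  136 = (1)·287 + (-1)·151
151 = 1 × 136 + 15  ⟹  15 = (-1)·287 + (2)·151
136 = 9 × 15 + 1  ⟹  1 = (10)·287 + (-19)·151
So (-19)·151 ≡ 1 (mod 287), i.e. 151^(-1) ≡ -19 ≡ 268 (mod 287).
Check: 151 × 268 = 40468 ≡ 1 (mod 287)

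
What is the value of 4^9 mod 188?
72

Repeated squaring. Binary of 9 = 1001.
4^1 ≡ 4 (mod 188); 4^2 ≡ 16 (mod 188); 4^4 ≡ 68 (mod 188); 4^8 ≡ 112 (mod 188)
4^9 = 4^1 × 4^8 ≡ 72 (mod 188)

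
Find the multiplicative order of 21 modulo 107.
106

107 is prime, so ord(21) divides φ(107) = 106.
Divisors of 106: 1, 2, 53, 106.
Repeated squaring: 21^1 ≡ 21, 21^2 ≡ 13, 21^4 ≡ 62, 21^8 ≡ 99, 21^16 ≡ 64, 21^32 ≡ 30, 21^64 ≡ 44 (mod 107).
Test 21^d mod 107 for each divisor d in increasing order:
21^1 ≡ 21
21^2 ≡ 13
21^53 = 21^32·21^16·21^4·21^1 ≡ 106
21^106 = 21^64·21^32·21^8·21^2 ≡ 1  ← first divisor giving 1
The order is 106.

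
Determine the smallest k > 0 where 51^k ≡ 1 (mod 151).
150

151 is prime, so ord(51) divides φ(151) = 150.
Divisors of 150: 1, 2, 3, 5, 6, 10, 15, 25, 30, 50, 75, 150.
Repeated squaring: 51^1 ≡ 51, 51^2 ≡ 34, 51^4 ≡ 99, 51^8 ≡ 137, 51^16 ≡ 45, 51^32 ≡ 62, 51^64 ≡ 69, 51^128 ≡ 80 (mod 151).
Test 51^d mod 151 for each divisor d in increasing order:
51^1 ≡ 51
51^2 ≡ 34
51^3 = 51^2·51^1 ≡ 73
51^5 = 51^4·51^1 ≡ 66
51^6 = 51^4·51^2 ≡ 44
51^10 = 51^8·51^2 ≡ 128
51^15 = 51^8·51^4·51^2·51^1 ≡ 143
51^25 = 51^16·51^8·51^1 ≡ 33
51^30 = 51^16·51^8·51^4·51^2 ≡ 64
51^50 = 51^32·51^16·51^2 ≡ 32
51^75 = 51^64·51^8·51^2·51^1 ≡ 150
51^150 = 51^128·51^16·51^4·51^2 ≡ 1  ← first divisor giving 1
The order is 150.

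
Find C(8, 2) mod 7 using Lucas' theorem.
0

Using Lucas' theorem:
Write n=8 and k=2 in base 7:
n in base 7: [1, 1]
k in base 7: [0, 2]
C(8,2) mod 7 = ∏ C(n_i, k_i) mod 7
Digit binomials (mod 7): C(1,0) = 1; C(1,2) = 0 (k_i > n_i)
Product: 1 × 0 = 0 ≡ 0 (mod 7)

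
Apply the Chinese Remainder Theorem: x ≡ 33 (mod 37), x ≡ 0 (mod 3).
33

Using Chinese Remainder Theorem:
M = 37 × 3 = 111
M1 = 3, M2 = 37
y1 = 3^(-1) mod 37 = 25
y2 = 37^(-1) mod 3 = 1
x = (33×3×25 + 0×37×1) mod 111 = 33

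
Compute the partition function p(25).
1958

p(n) counts ways to write n as a sum of positive integers (order ignored).
Euler's pentagonal recurrence: p(k) = p(k-1) + p(k-2) - p(k-5) - p(k-7) + p(k-12) + p(k-15) - ... (offsets j(3j∓1)/2, signs ++--, p(0)=1, p(<0)=0).
DP table for k = 0..24: p(0)=1, p(1)=1, p(2)=2, p(3)=3, p(4)=5, p(5)=7, p(6)=11, p(7)=15, p(8)=22, p(9)=30, p(10)=42, p(11)=56, p(12)=77, p(13)=101, p(14)=135, p(15)=176, p(16)=231, p(17)=297, p(18)=385, p(19)=490, p(20)=627, p(21)=792, p(22)=1002, p(23)=1255, p(24)=1575.
Final step: p(25) = p(24) + p(23) - p(20) - p(18) + p(13) + p(10) - p(3)
= 1575 + 1255 - 627 - 385 + 101 + 42 - 3
= 1958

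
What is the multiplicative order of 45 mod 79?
39

79 is prime, so ord(45) divides φ(79) = 78.
Divisors of 78: 1, 2, 3, 6, 13, 26, 39, 78.
Repeated squaring: 45^1 ≡ 45, 45^2 ≡ 50, 45^4 ≡ 51, 45^8 ≡ 73, 45^16 ≡ 36, 45^32 ≡ 32, 45^64 ≡ 76 (mod 79).
Test 45^d mod 79 for each divisor d in increasing order:
45^1 ≡ 45
45^2 ≡ 50
45^3 = 45^2·45^1 ≡ 38
45^6 = 45^4·45^2 ≡ 22
45^13 = 45^8·45^4·45^1 ≡ 55
45^26 = 45^16·45^8·45^2 ≡ 23
45^39 = 45^32·45^4·45^2·45^1 ≡ 1  ← first divisor giving 1
The order is 39.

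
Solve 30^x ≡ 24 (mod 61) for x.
21

Baby-step giant-step with step n = ⌈√61⌉ = 8.
Baby steps 30^j mod 61 (j:value) for j=0..7: 0:1, 1:30, 2:46, 3:38, 4:42, 5:40, 6:41, 7:10.
Giant-step multiplier: 30^(-8) ≡ 30^(60-8) = 30^52 ≡ 12 (mod 61).
Giant steps γ_i = 24·12^i mod 61: γ_0=24, γ_1=44, γ_2=40 (in table at j=5).
x = i·n + j = 2·8 + 5 = 21.
Check: 30^21 ≡ 24 (mod 61).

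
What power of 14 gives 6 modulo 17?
7

Baby-step giant-step with step n = ⌈√17⌉ = 5.
Baby steps 14^j mod 17 (j:value) for j=0..4: 0:1, 1:14, 2:9, 3:7, 4:13.
Giant-step multiplier: 14^(-5) ≡ 14^(16-5) = 14^11 ≡ 10 (mod 17).
Giant steps γ_i = 6·10^i mod 17: γ_0=6, γ_1=9 (in table at j=2).
x = i·n + j = 1·5 + 2 = 7.
Check: 14^7 ≡ 6 (mod 17).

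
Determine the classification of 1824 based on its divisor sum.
abundant

Proper divisors of 1824: sum = 1 + 2 + 3 + 4 + 6 + 8 + 12 + 16 + ... + 304 + 456 + 608 + 912 (23 divisors) = 3216
Since 3216 > 1824, 1824 is abundant.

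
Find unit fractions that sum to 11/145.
1/14 + 1/226 + 1/114695

Greedy algorithm:
11/145: ceiling(145/11) = 14, use 1/14
9/2030: ceiling(2030/9) = 226, use 1/226
1/114695: ceiling(114695/1) = 114695, use 1/114695
Result: 11/145 = 1/14 + 1/226 + 1/114695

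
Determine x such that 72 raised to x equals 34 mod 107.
18

Baby-step giant-step with step n = ⌈√107⌉ = 11.
Baby steps 72^j mod 107 (j:value) for j=0..10: 0:1, 1:72, 2:48, 3:32, 4:57, 5:38, 6:61, 7:5, 8:39, 9:26, 10:53.
Giant-step multiplier: 72^(-11) ≡ 72^(106-11) = 72^95 ≡ 104 (mod 107).
Giant steps γ_i = 34·104^i mod 107: γ_0=34, γ_1=5 (in table at j=7).
x = i·n + j = 1·11 + 7 = 18.
Check: 72^18 ≡ 34 (mod 107).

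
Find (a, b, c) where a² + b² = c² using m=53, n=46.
(693, 4876, 4925)

Euclid's formula: a = m² - n², b = 2mn, c = m² + n²
m = 53, n = 46
a = 53² - 46² = 2809 - 2116 = 693
b = 2 × 53 × 46 = 4876
c = 53² + 46² = 2809 + 2116 = 4925
Verification: 693² + 4876² = 480249 + 23775376 = 24255625 = 4925² ✓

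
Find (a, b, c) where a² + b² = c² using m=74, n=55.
(2451, 8140, 8501)

Euclid's formula: a = m² - n², b = 2mn, c = m² + n²
m = 74, n = 55
a = 74² - 55² = 5476 - 3025 = 2451
b = 2 × 74 × 55 = 8140
c = 74² + 55² = 5476 + 3025 = 8501
Verification: 2451² + 8140² = 6007401 + 66259600 = 72267001 = 8501² ✓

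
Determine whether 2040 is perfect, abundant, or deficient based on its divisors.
abundant

Proper divisors of 2040: sum = 1 + 2 + 3 + 4 + 5 + 6 + 8 + 10 + ... + 408 + 510 + 680 + 1020 (31 divisors) = 4440
Since 4440 > 2040, 2040 is abundant.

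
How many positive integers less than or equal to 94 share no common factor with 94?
46

94 = 2 × 47
φ(n) = n × ∏(1 - 1/p) for each prime p dividing n
φ(94) = 94 × (1 - 1/2) × (1 - 1/47) = 46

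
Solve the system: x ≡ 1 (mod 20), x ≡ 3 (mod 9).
21

Using Chinese Remainder Theorem:
M = 20 × 9 = 180
M1 = 9, M2 = 20
y1 = 9^(-1) mod 20 = 9
y2 = 20^(-1) mod 9 = 5
x = (1×9×9 + 3×20×5) mod 180 = 21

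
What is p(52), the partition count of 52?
281589

p(n) counts ways to write n as a sum of positive integers (order ignored).
Euler's pentagonal recurrence: p(k) = p(k-1) + p(k-2) - p(k-5) - p(k-7) + p(k-12) + p(k-15) - ... (offsets j(3j∓1)/2, signs ++--, p(0)=1, p(<0)=0).
DP table for k = 0..51: p(0)=1, p(1)=1, p(2)=2, p(3)=3, p(4)=5, p(5)=7, p(6)=11, p(7)=15, p(8)=22, p(9)=30, p(10)=42, p(11)=56, p(12)=77, p(13)=101, p(14)=135, p(15)=176, p(16)=231, p(17)=297, p(18)=385, p(19)=490, p(20)=627, p(21)=792, p(22)=1002, p(23)=1255, p(24)=1575, p(25)=1958, p(26)=2436, p(27)=3010, p(28)=3718, p(29)=4565, p(30)=5604, p(31)=6842, p(32)=8349, p(33)=10143, p(34)=12310, p(35)=14883, p(36)=17977, p(37)=21637, p(38)=26015, p(39)=31185, p(40)=37338, p(41)=44583, p(42)=53174, p(43)=63261, p(44)=75175, p(45)=89134, p(46)=105558, p(47)=124754, p(48)=147273, p(49)=173525, p(50)=204226, p(51)=239943.
Final step: p(52) = p(51) + p(50) - p(47) - p(45) + p(40) + p(37) - p(30) - p(26) + p(17) + p(12) - p(1)
= 239943 + 204226 - 124754 - 89134 + 37338 + 21637 - 5604 - 2436 + 297 + 77 - 1
= 281589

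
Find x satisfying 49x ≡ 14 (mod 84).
x ≡ 2 (mod 12)

gcd(49, 84) = 7, which divides 14, so solutions exist.
Divide through by 7: 7x ≡ 2 (mod 12).
Find 7^(-1) mod 12 by the extended Euclidean algorithm:
12 = 1 × 7 + 5  ⟹  5 = (1)·12 + (-1)·7
7 = 1 × 5 + 2  ⟹  2 = (-1)·12 + (2)·7
5 = 2 × 2 + 1  ⟹  1 = (3)·12 + (-5)·7
So (-5)·7 ≡ 1 (mod 12), i.e. 7^(-1) ≡ -5 ≡ 7 (mod 12).
x ≡ 7 × 2 = 14 ≡ 2 (mod 12).
Check: 49 × 2 = 98 ≡ 14 (mod 84).
x ≡ 2 (mod 12), giving 7 solutions mod 84.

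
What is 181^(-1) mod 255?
31

gcd(181, 255) = 1, so the inverse exists.
Extended Euclidean algorithm on (255, 181):
255 = 1 × 181 + 74  ⟹  74 = (1)·255 + (-1)·181
181 = 2 × 74 + 33  ⟹  33 = (-2)·255 + (3)·181
74 = 2 × 33 + 8  ⟹  8 = (5)·255 + (-7)·181
33 = 4 × 8 + 1  ⟹  1 = (-22)·255 + (31)·181
So (31)·181 ≡ 1 (mod 255), i.e. 181^(-1) ≡ 31 (mod 255).
Check: 181 × 31 = 5611 ≡ 1 (mod 255)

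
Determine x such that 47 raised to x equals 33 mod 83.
22

Baby-step giant-step with step n = ⌈√83⌉ = 10.
Baby steps 47^j mod 83 (j:value) for j=0..9: 0:1, 1:47, 2:51, 3:73, 4:28, 5:71, 6:17, 7:52, 8:37, 9:79.
Giant-step multiplier: 47^(-10) ≡ 47^(82-10) = 47^72 ≡ 49 (mod 83).
Giant steps γ_i = 33·49^i mod 83: γ_0=33, γ_1=40, γ_2=51 (in table at j=2).
x = i·n + j = 2·10 + 2 = 22.
Check: 47^22 ≡ 33 (mod 83).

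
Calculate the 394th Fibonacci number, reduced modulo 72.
55

Matrix identity: Q^n = [[F_(n+1), F_n], [F_n, F_(n-1)]] with Q = [[1,1],[1,0]].
n = 394 = 110001010₂. Square-and-multiply, entries mod 72:
Q^1 = [[1,1],[1,0]]
Q^3 = (Q^1)²·Q = [[3,2],[2,1]]
Q^6 = (Q^3)² = [[13,8],[8,5]]
Q^12 = (Q^6)² = [[17,0],[0,17]]
Q^24 = (Q^12)² = [[1,0],[0,1]]
Q^49 = (Q^24)²·Q = [[1,1],[1,0]]
Q^98 = (Q^49)² = [[2,1],[1,1]]
Q^197 = (Q^98)²·Q = [[8,5],[5,3]]
Q^394 = (Q^197)² = [[17,55],[55,34]]
F_394 mod 72 = Q^394[0][1] = 55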